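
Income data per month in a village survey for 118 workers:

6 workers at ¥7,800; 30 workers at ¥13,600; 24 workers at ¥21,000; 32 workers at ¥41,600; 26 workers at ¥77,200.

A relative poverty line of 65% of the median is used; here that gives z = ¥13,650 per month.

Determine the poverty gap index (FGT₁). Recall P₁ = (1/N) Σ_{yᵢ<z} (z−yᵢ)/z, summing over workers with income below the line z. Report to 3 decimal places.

0.023

Below z: 6×¥7,800, 30×¥13,600 (q = 36 of N = 118).
Shortfall ratios: (13650−7800)/13650 = 0.4286 (×6); (13650−13600)/13650 = 0.0037 (×30).
Σ = 2.681319. Dividing by the full population N = 118 gives P₁ = 0.023.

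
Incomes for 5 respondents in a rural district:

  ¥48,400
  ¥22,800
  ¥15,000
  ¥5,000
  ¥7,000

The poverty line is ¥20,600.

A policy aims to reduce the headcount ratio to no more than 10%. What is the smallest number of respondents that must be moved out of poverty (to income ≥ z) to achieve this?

Currently q = 3 of N = 5 are below the line (H = 0.600).
A headcount ratio of at most 10% allows at most ⌊0.10 × 5⌋ = 0 poor respondents.
So at least 3 − 0 = 3 must be lifted.

3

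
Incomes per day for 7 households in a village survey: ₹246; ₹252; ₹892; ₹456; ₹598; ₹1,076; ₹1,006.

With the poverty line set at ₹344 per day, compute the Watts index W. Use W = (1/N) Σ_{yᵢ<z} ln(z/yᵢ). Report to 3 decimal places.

Below z: ₹246, ₹252 (q = 2 of N = 7).
Log gaps: ln(344/246) = 0.3353; ln(344/252) = 0.3112.
W = 0.646523 / 7 = 0.092.

0.092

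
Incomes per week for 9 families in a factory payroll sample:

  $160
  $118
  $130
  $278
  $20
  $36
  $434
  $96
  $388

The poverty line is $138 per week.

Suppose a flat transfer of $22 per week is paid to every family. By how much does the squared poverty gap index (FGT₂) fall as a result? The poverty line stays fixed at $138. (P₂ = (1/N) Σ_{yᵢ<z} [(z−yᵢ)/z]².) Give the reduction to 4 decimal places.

0.0615

Before: below the line — $20, $36, $96, $118, $130; squared poverty gap index (FGT₂) = 0.154939.
After the $22 transfer: below the line — $42, $58, $118; squared poverty gap index (FGT₂) = 0.093444.
Reduction = 0.154939 − 0.093444 = 0.0615.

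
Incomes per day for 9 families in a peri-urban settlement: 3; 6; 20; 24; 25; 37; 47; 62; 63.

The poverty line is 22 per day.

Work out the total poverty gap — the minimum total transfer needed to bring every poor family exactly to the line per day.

37

Below z: 3, 6, 20 (q = 3 of N = 9).
Individual gaps: 22−3 = 19; 22−6 = 16; 22−20 = 2.
Aggregate gap = 37.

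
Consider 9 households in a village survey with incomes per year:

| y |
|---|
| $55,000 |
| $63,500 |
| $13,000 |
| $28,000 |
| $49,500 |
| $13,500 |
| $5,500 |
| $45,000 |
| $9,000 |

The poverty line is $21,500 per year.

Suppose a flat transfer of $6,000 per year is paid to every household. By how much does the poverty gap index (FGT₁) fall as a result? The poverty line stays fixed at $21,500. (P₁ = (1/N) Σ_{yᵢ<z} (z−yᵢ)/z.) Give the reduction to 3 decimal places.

Before: below the line — $5,500, $9,000, $13,000, $13,500; poverty gap index (FGT₁) = 0.23256.
After the $6,000 transfer: below the line — $11,500, $15,000, $19,000, $19,500; poverty gap index (FGT₁) = 0.10853.
Reduction = 0.23256 − 0.10853 = 0.124.

0.124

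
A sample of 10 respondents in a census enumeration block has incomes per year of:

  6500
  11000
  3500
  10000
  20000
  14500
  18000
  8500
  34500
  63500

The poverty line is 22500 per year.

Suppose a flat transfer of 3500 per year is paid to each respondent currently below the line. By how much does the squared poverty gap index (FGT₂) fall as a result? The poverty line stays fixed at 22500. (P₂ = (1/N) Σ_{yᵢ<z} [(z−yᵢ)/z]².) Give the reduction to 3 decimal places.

Before: below the line — 3500, 6500, 8500, 10000, 11000, 14500, 18000, 20000; squared poverty gap index (FGT₂) = 0.23546.
After the 3500 transfer: below the line — 7000, 10000, 12000, 13500, 14500, 18000, 21500; squared poverty gap index (FGT₂) = 0.13294.
Reduction = 0.23546 − 0.13294 = 0.103.

0.103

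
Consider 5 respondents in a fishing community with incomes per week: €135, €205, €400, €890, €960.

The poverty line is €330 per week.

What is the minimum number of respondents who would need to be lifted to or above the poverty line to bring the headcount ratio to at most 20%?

1

Currently q = 2 of N = 5 are below the line (H = 0.400).
A headcount ratio of at most 20% allows at most ⌊0.20 × 5⌋ = 1 poor respondents.
So at least 2 − 1 = 1 must be lifted.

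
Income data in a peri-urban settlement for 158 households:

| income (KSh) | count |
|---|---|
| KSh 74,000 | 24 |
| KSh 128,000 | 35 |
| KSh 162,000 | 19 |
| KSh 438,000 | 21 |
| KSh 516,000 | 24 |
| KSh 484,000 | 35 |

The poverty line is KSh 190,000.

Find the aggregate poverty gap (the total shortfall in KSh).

Below z: 24×KSh 74,000, 35×KSh 128,000, 19×KSh 162,000 (q = 78 of N = 158).
Individual gaps: 24×(190000−74000) = 2784000; 35×(190000−128000) = 2170000; 19×(190000−162000) = 532000.
Aggregate gap = KSh 5,486,000.

KSh 5,486,000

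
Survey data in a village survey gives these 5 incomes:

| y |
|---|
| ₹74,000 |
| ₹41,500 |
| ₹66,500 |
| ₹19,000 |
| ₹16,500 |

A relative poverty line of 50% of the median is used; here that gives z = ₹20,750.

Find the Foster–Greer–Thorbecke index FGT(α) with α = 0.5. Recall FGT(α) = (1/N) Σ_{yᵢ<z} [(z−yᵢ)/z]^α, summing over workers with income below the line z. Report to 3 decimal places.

0.149

Below z: ₹16,500, ₹19,000 (q = 2 of N = 5).
Relative gaps: (20750−16500)/20750 = 0.2048; (20750−19000)/20750 = 0.0843.
Raised to α = 0.5: 0.45257; 0.29041.
Sum = 0.742979; FGT(0.5) = 0.742979 / 5 = 0.149.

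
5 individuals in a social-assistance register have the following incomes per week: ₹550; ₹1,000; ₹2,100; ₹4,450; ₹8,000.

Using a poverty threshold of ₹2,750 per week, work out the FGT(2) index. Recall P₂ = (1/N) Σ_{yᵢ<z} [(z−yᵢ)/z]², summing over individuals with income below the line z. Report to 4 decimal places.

0.2202

Below z: ₹550, ₹1,000, ₹2,100 (q = 3 of N = 5).
Shortfall ratios: (2750−550)/2750 = 0.8000; (2750−1000)/2750 = 0.6364; (2750−2100)/2750 = 0.2364.
Squared: 0.6400; 0.4050; 0.0559.
Sum = 1.100826; P₂ = 1.100826 / 5 = 0.2202.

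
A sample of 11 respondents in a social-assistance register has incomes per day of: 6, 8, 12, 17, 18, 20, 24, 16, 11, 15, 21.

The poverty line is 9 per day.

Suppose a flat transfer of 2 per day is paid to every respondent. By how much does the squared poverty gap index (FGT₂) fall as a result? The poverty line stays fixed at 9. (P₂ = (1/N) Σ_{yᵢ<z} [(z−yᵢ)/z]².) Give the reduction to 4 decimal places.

0.0101

Before: below the line — 6, 8; squared poverty gap index (FGT₂) = 0.011223.
After the 2 transfer: below the line — 8; squared poverty gap index (FGT₂) = 0.001122.
Reduction = 0.011223 − 0.001122 = 0.0101.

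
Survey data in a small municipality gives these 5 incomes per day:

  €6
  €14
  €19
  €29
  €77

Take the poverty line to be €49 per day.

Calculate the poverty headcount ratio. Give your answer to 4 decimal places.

0.8000

4 of the 5 people have income below €49.
H = 4/5 = 0.8000.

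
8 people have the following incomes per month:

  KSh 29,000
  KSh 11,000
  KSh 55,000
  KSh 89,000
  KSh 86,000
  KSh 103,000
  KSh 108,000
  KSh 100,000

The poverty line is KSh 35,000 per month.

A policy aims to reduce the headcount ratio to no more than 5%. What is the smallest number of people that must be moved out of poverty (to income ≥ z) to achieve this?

2

Currently q = 2 of N = 8 are below the line (H = 0.250).
A headcount ratio of at most 5% allows at most ⌊0.05 × 8⌋ = 0 poor people.
So at least 2 − 0 = 2 must be lifted.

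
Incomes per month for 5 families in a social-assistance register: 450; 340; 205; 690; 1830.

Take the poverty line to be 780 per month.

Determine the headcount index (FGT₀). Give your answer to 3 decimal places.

4 of the 5 families have income below 780.
H = 4/5 = 0.800.

0.800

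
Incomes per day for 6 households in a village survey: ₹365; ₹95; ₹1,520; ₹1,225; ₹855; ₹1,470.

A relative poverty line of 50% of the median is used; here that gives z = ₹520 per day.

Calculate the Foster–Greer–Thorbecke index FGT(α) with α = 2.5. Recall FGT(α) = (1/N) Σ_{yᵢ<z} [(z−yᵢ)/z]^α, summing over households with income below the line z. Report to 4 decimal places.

0.1087

Below z: ₹95, ₹365 (q = 2 of N = 6).
Normalized shortfalls: (520−95)/520 = 0.8173; (520−365)/520 = 0.2981.
Raised to α = 2.5: 0.60390; 0.04851.
Sum = 0.652407; FGT(2.5) = 0.652407 / 6 = 0.1087.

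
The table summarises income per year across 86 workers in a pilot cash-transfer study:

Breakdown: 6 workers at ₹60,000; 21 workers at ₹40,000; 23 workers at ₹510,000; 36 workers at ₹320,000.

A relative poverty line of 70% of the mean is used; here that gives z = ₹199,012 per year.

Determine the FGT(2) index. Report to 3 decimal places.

Incomes under z: 21×₹40,000, 6×₹60,000 (q = 27 of N = 86).
Relative gaps: (199012−40000)/199012 = 0.7990 (×21); (199012−60000)/199012 = 0.6985 (×6).
Squared: 0.6384 (×21); 0.4879 (×6).
Sum = 16.334162; P₂ = 16.334162 / 86 = 0.190.

0.190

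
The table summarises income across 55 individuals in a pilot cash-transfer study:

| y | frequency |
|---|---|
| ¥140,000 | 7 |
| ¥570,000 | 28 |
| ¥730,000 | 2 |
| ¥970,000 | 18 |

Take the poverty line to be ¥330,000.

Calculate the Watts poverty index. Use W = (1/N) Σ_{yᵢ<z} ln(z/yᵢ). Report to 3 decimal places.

0.109

Incomes under z: 7×¥140,000 (q = 7 of N = 55).
Log gaps: ln(330000/140000) = 0.8575 (×7).
W = 6.002152 / 55 = 0.109.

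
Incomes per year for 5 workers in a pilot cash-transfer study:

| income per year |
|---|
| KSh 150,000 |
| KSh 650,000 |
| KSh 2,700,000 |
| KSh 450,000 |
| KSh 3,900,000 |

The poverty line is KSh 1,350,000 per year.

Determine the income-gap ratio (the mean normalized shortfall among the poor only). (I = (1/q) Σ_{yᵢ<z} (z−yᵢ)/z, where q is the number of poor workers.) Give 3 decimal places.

Below z: KSh 150,000, KSh 450,000, KSh 650,000 (q = 3 of N = 5).
Shortfall ratios (z−y)/z: 0.8889, 0.6667, 0.5185; sum = 2.074074.
I averages over the q = 3 poor units only: 2.074074 / 3 = 0.691.

0.691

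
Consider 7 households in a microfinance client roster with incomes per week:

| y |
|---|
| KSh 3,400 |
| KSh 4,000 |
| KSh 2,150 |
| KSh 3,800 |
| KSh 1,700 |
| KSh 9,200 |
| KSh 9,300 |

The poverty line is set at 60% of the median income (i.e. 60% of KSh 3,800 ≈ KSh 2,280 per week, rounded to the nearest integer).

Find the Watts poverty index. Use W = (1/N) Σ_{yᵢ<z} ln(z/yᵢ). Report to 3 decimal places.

Below z: KSh 1,700, KSh 2,150 (q = 2 of N = 7).
ln(z/y) terms: ln(2280/1700) = 0.2935; ln(2280/2150) = 0.0587.
W = 0.352255 / 7 = 0.050.

0.050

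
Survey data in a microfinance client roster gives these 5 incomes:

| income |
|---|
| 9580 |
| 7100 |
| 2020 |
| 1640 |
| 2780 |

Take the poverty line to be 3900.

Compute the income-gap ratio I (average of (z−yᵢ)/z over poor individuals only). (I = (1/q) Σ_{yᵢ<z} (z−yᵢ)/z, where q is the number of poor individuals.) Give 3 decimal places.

0.450

Below the line: 1640, 2020, 2780 (q = 3 of N = 5).
Shortfall ratios (z−y)/z: 0.5795, 0.4821, 0.2872; sum = 1.348718.
I averages over the q = 3 poor units only: 1.348718 / 3 = 0.450.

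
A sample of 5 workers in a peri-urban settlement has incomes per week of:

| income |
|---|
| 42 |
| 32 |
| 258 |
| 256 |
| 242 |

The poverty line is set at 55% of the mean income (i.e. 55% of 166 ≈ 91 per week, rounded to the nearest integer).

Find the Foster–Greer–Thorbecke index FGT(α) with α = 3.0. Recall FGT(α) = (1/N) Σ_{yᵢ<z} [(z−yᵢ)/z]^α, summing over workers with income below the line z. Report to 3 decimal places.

Poor units: 32, 42 (q = 2 of N = 5).
Normalized shortfalls: (91−32)/91 = 0.6484; (91−42)/91 = 0.5385.
Raised to α = 3.0: 0.27254; 0.15612.
Sum = 0.428663; FGT(3.0) = 0.428663 / 5 = 0.086.

0.086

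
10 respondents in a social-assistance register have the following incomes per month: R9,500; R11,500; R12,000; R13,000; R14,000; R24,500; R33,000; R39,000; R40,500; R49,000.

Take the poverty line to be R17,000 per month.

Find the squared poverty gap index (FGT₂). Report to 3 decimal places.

Below the line: R9,500, R11,500, R12,000, R13,000, R14,000 (q = 5 of N = 10).
Gap ratios (z−y)/z: (17000−9500)/17000 = 0.4412; (17000−11500)/17000 = 0.3235; (17000−12000)/17000 = 0.2941; (17000−13000)/17000 = 0.2353; (17000−14000)/17000 = 0.1765.
Squared: 0.1946; 0.1047; 0.0865; 0.0554; 0.0311.
Sum = 0.472318; P₂ = 0.472318 / 10 = 0.047.

0.047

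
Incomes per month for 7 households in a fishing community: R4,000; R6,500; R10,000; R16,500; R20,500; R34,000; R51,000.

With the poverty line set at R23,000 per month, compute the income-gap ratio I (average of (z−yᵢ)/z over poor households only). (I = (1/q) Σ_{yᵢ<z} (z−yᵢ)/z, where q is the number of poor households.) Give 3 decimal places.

0.500

Incomes under z: R4,000, R6,500, R10,000, R16,500, R20,500 (q = 5 of N = 7).
Shortfall ratios (z−y)/z: 0.8261, 0.7174, 0.5652, 0.2826, 0.1087; sum = 2.500000.
The income-gap ratio divides by q (the poor only): 2.500000 / 5 = 0.500.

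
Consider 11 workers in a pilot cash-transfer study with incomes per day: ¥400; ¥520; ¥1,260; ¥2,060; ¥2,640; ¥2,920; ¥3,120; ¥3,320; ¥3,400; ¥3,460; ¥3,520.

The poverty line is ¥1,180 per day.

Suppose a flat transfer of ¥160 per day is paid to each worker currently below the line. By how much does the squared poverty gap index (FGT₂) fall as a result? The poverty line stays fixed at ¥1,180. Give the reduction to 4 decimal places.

Before: below the line — ¥400, ¥520; squared poverty gap index (FGT₂) = 0.068162.
After the ¥160 transfer: below the line — ¥560, ¥680; squared poverty gap index (FGT₂) = 0.041420.
Reduction = 0.068162 − 0.041420 = 0.0267.

0.0267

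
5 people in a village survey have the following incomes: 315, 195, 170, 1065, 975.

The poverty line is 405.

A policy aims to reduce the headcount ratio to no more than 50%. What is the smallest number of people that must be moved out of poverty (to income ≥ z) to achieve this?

Currently q = 3 of N = 5 are below the line (H = 0.600).
A headcount ratio of at most 50% allows at most ⌊0.50 × 5⌋ = 2 poor people.
So at least 3 − 2 = 1 must be lifted.

1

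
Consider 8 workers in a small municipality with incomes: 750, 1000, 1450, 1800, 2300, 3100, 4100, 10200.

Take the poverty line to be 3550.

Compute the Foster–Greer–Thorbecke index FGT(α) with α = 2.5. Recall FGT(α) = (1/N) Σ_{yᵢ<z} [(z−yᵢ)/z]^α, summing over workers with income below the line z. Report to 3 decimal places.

0.189

Below the line: 750, 1000, 1450, 1800, 2300, 3100 (q = 6 of N = 8).
Gap ratios (z−y)/z: (3550−750)/3550 = 0.7887; (3550−1000)/3550 = 0.7183; (3550−1450)/3550 = 0.5915; (3550−1800)/3550 = 0.4930; (3550−2300)/3550 = 0.3521; (3550−3100)/3550 = 0.1268.
Raised to α = 2.5: 0.55249; 0.43730; 0.26914; 0.17062; 0.07357; 0.00572.
Sum = 1.508838; FGT(2.5) = 1.508838 / 8 = 0.189.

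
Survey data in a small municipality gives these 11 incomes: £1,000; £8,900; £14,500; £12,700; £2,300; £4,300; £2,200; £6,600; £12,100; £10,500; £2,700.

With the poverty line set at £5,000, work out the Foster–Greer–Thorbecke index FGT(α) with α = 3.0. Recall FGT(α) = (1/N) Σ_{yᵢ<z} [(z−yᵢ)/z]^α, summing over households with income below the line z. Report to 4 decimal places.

0.0859

Below z: £1,000, £2,200, £2,300, £2,700, £4,300 (q = 5 of N = 11).
Shortfall ratios: (5000−1000)/5000 = 0.8000; (5000−2200)/5000 = 0.5600; (5000−2300)/5000 = 0.5400; (5000−2700)/5000 = 0.4600; (5000−4300)/5000 = 0.1400.
Raised to α = 3.0: 0.51200; 0.17562; 0.15746; 0.09734; 0.00274.
Sum = 0.945160; FGT(3.0) = 0.945160 / 11 = 0.0859.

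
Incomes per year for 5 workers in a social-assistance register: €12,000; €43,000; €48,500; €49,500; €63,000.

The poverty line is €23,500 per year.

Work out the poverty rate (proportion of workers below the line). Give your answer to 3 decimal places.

0.200

1 of the 5 workers have income below €23,500.
H = 1/5 = 0.200.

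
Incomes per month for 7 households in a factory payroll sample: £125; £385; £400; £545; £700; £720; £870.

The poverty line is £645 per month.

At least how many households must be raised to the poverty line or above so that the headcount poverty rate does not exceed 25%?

3

Currently q = 4 of N = 7 are below the line (H = 0.571).
A headcount ratio of at most 25% allows at most ⌊0.25 × 7⌋ = 1 poor households.
So at least 4 − 1 = 3 must be lifted.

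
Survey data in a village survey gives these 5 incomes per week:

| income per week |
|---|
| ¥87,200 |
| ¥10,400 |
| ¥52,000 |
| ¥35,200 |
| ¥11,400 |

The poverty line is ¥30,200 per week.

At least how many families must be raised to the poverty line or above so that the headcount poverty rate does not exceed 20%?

2 of the 5 families are poor, so H = 2/5 = 0.400.
A headcount ratio of at most 20% allows at most ⌊0.20 × 5⌋ = 1 poor families.
So at least 2 − 1 = 1 must be lifted.

1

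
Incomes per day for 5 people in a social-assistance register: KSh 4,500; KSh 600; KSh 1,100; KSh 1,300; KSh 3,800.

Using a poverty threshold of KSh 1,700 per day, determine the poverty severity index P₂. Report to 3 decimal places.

Below the line: KSh 600, KSh 1,100, KSh 1,300 (q = 3 of N = 5).
Relative gaps: (1700−600)/1700 = 0.6471; (1700−1100)/1700 = 0.3529; (1700−1300)/1700 = 0.2353.
Squared: 0.4187; 0.1246; 0.0554.
Sum = 0.598616; P₂ = 0.598616 / 5 = 0.120.

0.120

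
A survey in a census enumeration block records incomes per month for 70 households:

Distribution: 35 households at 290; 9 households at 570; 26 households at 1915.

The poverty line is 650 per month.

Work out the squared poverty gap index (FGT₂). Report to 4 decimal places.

Poor units: 35×290, 9×570 (q = 44 of N = 70).
Shortfall ratios: (650−290)/650 = 0.5538 (×35); (650−570)/650 = 0.1231 (×9).
Squared: 0.3067 (×35); 0.0151 (×9).
Sum = 10.872426; P₂ = 10.872426 / 70 = 0.1553.

0.1553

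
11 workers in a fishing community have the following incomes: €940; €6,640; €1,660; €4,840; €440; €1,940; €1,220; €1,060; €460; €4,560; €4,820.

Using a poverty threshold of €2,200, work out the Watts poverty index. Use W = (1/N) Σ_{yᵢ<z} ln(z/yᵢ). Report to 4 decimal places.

0.5229

Below the line: €440, €460, €940, €1,060, €1,220, €1,660, €1,940 (q = 7 of N = 11).
Log shortfalls: ln(2200/440) = 1.6094; ln(2200/460) = 1.5650; ln(2200/940) = 0.8503; ln(2200/1060) = 0.7302; ln(2200/1220) = 0.5896; ln(2200/1660) = 0.2816; ln(2200/1940) = 0.1258.
W = 5.751961 / 11 = 0.5229.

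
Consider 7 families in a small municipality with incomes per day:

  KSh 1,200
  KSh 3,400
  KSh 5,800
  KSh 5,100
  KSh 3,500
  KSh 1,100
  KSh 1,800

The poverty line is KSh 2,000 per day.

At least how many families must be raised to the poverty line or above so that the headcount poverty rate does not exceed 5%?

3

3 of the 7 families are poor, so H = 3/7 = 0.429.
A headcount ratio of at most 5% allows at most ⌊0.05 × 7⌋ = 0 poor families.
So at least 3 − 0 = 3 must be lifted.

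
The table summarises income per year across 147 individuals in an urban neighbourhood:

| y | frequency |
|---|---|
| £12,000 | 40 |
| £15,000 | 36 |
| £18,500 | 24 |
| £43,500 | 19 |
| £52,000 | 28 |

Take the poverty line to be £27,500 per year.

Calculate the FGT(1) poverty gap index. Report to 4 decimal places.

0.3181

Incomes under z: 40×£12,000, 36×£15,000, 24×£18,500 (q = 100 of N = 147).
Shortfall ratios: (27500−12000)/27500 = 0.5636 (×40); (27500−15000)/27500 = 0.4545 (×36); (27500−18500)/27500 = 0.3273 (×24).
Σ = 46.763636. Dividing by the full population N = 147 gives P₁ = 0.3181.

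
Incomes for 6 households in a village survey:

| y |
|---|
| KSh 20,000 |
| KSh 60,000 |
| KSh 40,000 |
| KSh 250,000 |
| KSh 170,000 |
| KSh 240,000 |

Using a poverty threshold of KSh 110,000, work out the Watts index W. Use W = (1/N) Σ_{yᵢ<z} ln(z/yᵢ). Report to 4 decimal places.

0.5537

Poor units: KSh 20,000, KSh 40,000, KSh 60,000 (q = 3 of N = 6).
ln(z/y) terms: ln(110000/20000) = 1.7047; ln(110000/40000) = 1.0116; ln(110000/60000) = 0.6061.
W = 3.322485 / 6 = 0.5537.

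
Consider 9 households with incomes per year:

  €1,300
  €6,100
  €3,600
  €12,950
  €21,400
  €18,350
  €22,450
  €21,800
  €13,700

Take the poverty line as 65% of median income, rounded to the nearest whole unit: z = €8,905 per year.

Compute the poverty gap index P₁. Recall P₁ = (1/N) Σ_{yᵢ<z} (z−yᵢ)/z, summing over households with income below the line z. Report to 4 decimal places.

Incomes under z: €1,300, €3,600, €6,100 (q = 3 of N = 9).
Shortfall ratios: (8905−1300)/8905 = 0.8540; (8905−3600)/8905 = 0.5957; (8905−6100)/8905 = 0.3150.
Sum of shortfalls = 1.764739; P₁ averages over all N: 1.764739 / 9 = 0.1961.

0.1961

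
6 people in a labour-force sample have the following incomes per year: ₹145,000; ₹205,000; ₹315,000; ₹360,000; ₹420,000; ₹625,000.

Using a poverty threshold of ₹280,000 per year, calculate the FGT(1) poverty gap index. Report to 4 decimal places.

Incomes under z: ₹145,000, ₹205,000 (q = 2 of N = 6).
Gap ratios (z−y)/z: (280000−145000)/280000 = 0.4821; (280000−205000)/280000 = 0.2679.
Σ = 0.750000. Dividing by the full population N = 6 gives P₁ = 0.1250.

0.1250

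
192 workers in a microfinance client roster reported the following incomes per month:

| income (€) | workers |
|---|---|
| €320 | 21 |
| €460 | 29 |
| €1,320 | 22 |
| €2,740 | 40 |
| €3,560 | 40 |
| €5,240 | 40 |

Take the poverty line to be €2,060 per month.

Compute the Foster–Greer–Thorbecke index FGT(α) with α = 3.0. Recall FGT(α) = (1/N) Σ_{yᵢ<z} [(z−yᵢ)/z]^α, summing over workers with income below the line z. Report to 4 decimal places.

0.1420

Below the line: 21×€320, 29×€460, 22×€1,320 (q = 72 of N = 192).
Normalized shortfalls: (2060−320)/2060 = 0.8447 (×21); (2060−460)/2060 = 0.7767 (×29); (2060−1320)/2060 = 0.3592 (×22).
Raised to α = 3.0: 0.60262 (×21); 0.46855 (×29); 0.04635 (×22).
Sum = 27.262920; FGT(3.0) = 27.262920 / 192 = 0.1420.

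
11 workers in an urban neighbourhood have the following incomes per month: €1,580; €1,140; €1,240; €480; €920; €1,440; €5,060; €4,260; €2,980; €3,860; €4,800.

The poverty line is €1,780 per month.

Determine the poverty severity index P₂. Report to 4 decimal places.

Below z: €480, €920, €1,140, €1,240, €1,440, €1,580 (q = 6 of N = 11).
Normalized shortfalls: (1780−480)/1780 = 0.7303; (1780−920)/1780 = 0.4831; (1780−1140)/1780 = 0.3596; (1780−1240)/1780 = 0.3034; (1780−1440)/1780 = 0.1910; (1780−1580)/1780 = 0.1124.
Squared: 0.5334; 0.2334; 0.1293; 0.0920; 0.0365; 0.0126.
Sum = 1.037243; P₂ = 1.037243 / 11 = 0.0943.

0.0943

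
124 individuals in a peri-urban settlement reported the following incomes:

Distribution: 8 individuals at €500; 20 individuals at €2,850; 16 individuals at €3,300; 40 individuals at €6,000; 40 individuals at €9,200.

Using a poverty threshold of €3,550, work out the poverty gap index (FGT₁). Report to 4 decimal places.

0.0963

Below z: 8×€500, 20×€2,850, 16×€3,300 (q = 44 of N = 124).
Shortfall ratios: (3550−500)/3550 = 0.8592 (×8); (3550−2850)/3550 = 0.1972 (×20); (3550−3300)/3550 = 0.0704 (×16).
Sum of shortfalls = 11.943662; P₁ averages over all N: 11.943662 / 124 = 0.0963.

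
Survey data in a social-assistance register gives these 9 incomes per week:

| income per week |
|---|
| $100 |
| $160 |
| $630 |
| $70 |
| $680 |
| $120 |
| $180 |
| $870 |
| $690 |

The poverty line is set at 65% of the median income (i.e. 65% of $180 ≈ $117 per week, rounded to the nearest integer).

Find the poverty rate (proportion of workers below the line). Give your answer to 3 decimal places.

0.222

2 of the 9 workers have income below $117.
H = 2/9 = 0.222.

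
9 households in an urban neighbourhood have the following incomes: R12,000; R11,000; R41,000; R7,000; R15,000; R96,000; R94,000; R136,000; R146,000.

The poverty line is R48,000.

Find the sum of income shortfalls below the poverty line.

R154,000

Poor units: R7,000, R11,000, R12,000, R15,000, R41,000 (q = 5 of N = 9).
Individual gaps: 48000−7000 = 41000; 48000−11000 = 37000; 48000−12000 = 36000; 48000−15000 = 33000; 48000−41000 = 7000.
Aggregate gap = R154,000.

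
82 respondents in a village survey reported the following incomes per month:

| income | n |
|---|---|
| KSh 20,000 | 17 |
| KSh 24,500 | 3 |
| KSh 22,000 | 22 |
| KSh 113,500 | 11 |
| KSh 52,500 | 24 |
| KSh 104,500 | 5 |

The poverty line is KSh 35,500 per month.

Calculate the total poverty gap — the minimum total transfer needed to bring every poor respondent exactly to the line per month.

Incomes under z: 17×KSh 20,000, 22×KSh 22,000, 3×KSh 24,500 (q = 42 of N = 82).
Individual gaps: 17×(35500−20000) = 263500; 22×(35500−22000) = 297000; 3×(35500−24500) = 33000.
Aggregate gap = KSh 593,500.

KSh 593,500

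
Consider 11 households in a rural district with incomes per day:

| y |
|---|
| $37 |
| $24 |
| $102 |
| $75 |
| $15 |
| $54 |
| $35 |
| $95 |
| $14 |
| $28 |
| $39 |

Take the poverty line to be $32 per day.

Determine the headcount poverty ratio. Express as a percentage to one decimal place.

4 of the 11 households have income below $32.
H = 4/11 = 36.4%.

36.4%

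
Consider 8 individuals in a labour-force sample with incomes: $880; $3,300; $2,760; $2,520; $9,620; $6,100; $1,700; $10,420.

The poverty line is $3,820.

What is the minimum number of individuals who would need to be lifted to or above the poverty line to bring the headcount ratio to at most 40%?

2

Currently q = 5 of N = 8 are below the line (H = 0.625).
A headcount ratio of at most 40% allows at most ⌊0.40 × 8⌋ = 3 poor individuals.
So at least 5 − 3 = 2 must be lifted.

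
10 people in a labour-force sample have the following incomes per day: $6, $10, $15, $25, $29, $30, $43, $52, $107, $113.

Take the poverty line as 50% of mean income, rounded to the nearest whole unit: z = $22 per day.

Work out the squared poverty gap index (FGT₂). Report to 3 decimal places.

Incomes under z: $6, $10, $15 (q = 3 of N = 10).
Relative gaps: (22−6)/22 = 0.7273; (22−10)/22 = 0.5455; (22−15)/22 = 0.3182.
Squared: 0.5289; 0.2975; 0.1012.
Sum = 0.927686; P₂ = 0.927686 / 10 = 0.093.

0.093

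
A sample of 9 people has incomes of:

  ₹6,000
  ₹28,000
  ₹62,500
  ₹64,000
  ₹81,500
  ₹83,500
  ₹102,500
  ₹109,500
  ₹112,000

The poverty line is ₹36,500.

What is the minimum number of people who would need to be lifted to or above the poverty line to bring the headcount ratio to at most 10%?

2

Currently q = 2 of N = 9 are below the line (H = 0.222).
A headcount ratio of at most 10% allows at most ⌊0.10 × 9⌋ = 0 poor people.
So at least 2 − 0 = 2 must be lifted.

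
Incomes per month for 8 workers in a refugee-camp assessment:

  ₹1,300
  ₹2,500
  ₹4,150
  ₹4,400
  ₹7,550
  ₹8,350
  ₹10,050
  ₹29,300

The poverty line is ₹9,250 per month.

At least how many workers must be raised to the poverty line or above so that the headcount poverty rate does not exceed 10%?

Currently q = 6 of N = 8 are below the line (H = 0.750).
A headcount ratio of at most 10% allows at most ⌊0.10 × 8⌋ = 0 poor workers.
So at least 6 − 0 = 6 must be lifted.

6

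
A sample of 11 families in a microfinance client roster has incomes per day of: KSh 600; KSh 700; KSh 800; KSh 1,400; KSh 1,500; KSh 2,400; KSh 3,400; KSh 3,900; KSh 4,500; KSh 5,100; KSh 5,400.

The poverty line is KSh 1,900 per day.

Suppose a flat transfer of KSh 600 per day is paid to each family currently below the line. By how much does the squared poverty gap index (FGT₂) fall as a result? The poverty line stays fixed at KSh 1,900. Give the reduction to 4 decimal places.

Before: below the line — KSh 600, KSh 700, KSh 800, KSh 1,400, KSh 1,500; squared poverty gap index (FGT₂) = 0.119617.
After the KSh 600 transfer: below the line — KSh 1,200, KSh 1,300, KSh 1,400; squared poverty gap index (FGT₂) = 0.027701.
Reduction = 0.119617 − 0.027701 = 0.0919.

0.0919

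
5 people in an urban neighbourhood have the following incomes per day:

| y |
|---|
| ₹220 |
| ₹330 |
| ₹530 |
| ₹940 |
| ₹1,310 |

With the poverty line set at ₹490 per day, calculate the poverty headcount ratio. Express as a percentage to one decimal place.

40.0%

2 of the 5 people have income below ₹490.
H = 2/5 = 40.0%.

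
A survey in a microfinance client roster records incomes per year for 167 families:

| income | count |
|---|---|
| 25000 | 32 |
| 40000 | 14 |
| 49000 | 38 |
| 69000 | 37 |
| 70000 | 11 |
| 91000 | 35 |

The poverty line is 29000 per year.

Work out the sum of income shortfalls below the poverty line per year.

128000

Poor units: 32×25000 (q = 32 of N = 167).
Individual gaps: 32×(29000−25000) = 128000.
Aggregate gap = 128000.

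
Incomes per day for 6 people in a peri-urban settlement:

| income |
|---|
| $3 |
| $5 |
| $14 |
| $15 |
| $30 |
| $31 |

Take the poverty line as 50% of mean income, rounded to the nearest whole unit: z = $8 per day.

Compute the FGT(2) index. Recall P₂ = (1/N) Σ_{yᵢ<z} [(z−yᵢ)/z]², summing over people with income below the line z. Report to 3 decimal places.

Below the line: $3, $5 (q = 2 of N = 6).
Relative gaps: (8−3)/8 = 0.6250; (8−5)/8 = 0.3750.
Squared: 0.3906; 0.1406.
Sum = 0.531250; P₂ = 0.531250 / 6 = 0.089.

0.089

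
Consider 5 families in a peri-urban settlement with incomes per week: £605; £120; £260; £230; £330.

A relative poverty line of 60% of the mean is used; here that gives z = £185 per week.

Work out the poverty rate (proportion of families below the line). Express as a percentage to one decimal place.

20.0%

1 of the 5 families have income below £185.
H = 1/5 = 20.0%.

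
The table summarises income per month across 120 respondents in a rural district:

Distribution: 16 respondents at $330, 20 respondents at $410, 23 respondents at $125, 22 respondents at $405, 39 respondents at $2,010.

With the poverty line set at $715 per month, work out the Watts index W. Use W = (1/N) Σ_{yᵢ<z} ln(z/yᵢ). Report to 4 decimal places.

Poor units: 23×$125, 16×$330, 22×$405, 20×$410 (q = 81 of N = 120).
Log gaps: ln(715/125) = 1.7440 (×23); ln(715/330) = 0.7732 (×16); ln(715/405) = 0.5684 (×22); ln(715/410) = 0.5561 (×20).
W = 76.109529 / 120 = 0.6342.

0.6342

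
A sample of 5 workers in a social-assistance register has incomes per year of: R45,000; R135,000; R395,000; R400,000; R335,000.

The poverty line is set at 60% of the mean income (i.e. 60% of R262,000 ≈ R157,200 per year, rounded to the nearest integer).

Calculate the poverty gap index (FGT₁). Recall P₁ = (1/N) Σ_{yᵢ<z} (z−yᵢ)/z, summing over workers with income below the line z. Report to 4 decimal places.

0.1710

Poor units: R45,000, R135,000 (q = 2 of N = 5).
Gap ratios (z−y)/z: (157200−45000)/157200 = 0.7137; (157200−135000)/157200 = 0.1412.
Sum of shortfalls = 0.854962; P₁ averages over all N: 0.854962 / 5 = 0.1710.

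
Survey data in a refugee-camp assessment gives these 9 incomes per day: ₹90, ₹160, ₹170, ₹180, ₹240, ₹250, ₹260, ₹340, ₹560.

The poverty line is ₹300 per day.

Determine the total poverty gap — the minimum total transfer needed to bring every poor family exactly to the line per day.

Incomes under z: ₹90, ₹160, ₹170, ₹180, ₹240, ₹250, ₹260 (q = 7 of N = 9).
Individual gaps: 300−90 = 210; 300−160 = 140; 300−170 = 130; 300−180 = 120; 300−240 = 60; 300−250 = 50; 300−260 = 40.
Aggregate gap = ₹750.

₹750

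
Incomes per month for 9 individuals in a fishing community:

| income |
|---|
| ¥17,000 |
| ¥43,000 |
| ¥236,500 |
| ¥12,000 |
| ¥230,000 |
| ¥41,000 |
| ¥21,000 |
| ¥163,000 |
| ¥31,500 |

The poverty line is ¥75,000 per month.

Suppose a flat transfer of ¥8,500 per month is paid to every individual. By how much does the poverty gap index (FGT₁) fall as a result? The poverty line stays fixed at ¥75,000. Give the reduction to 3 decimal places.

Before: below the line — ¥12,000, ¥17,000, ¥21,000, ¥31,500, ¥41,000, ¥43,000; poverty gap index (FGT₁) = 0.42148.
After the ¥8,500 transfer: below the line — ¥20,500, ¥25,500, ¥29,500, ¥40,000, ¥49,500, ¥51,500; poverty gap index (FGT₁) = 0.34593.
Reduction = 0.42148 − 0.34593 = 0.076.

0.076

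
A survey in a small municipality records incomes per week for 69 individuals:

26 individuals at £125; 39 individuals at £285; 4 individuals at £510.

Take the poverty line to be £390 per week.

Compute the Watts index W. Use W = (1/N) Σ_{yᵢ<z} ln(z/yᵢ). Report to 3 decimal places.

0.606

Poor units: 26×£125, 39×£285 (q = 65 of N = 69).
Log shortfalls: ln(390/125) = 1.1378 (×26); ln(390/285) = 0.3137 (×39).
W = 41.816303 / 69 = 0.606.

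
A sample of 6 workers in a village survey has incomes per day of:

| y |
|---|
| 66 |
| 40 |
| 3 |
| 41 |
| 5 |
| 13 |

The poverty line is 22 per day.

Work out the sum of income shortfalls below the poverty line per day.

45

Incomes under z: 3, 5, 13 (q = 3 of N = 6).
Individual gaps: 22−3 = 19; 22−5 = 17; 22−13 = 9.
Aggregate gap = 45.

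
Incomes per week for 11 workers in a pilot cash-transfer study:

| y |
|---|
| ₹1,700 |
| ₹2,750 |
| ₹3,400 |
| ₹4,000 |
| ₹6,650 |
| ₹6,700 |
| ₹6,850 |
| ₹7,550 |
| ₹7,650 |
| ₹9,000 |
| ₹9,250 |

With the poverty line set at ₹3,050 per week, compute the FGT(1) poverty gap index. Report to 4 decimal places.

Incomes under z: ₹1,700, ₹2,750 (q = 2 of N = 11).
Gap ratios (z−y)/z: (3050−1700)/3050 = 0.4426; (3050−2750)/3050 = 0.0984.
Σ = 0.540984. Dividing by the full population N = 11 gives P₁ = 0.0492.

0.0492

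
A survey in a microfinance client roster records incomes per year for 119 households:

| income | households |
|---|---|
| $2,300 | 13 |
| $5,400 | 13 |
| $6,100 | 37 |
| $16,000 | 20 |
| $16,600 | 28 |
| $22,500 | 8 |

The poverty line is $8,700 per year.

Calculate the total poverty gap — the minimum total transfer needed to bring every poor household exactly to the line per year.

Poor units: 13×$2,300, 13×$5,400, 37×$6,100 (q = 63 of N = 119).
Individual gaps: 13×(8700−2300) = 83200; 13×(8700−5400) = 42900; 37×(8700−6100) = 96200.
Aggregate gap = $222,300.

$222,300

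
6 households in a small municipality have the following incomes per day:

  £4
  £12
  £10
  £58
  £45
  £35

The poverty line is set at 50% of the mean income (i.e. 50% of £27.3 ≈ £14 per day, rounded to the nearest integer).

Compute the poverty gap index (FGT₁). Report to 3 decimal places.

Below z: £4, £10, £12 (q = 3 of N = 6).
Relative gaps: (14−4)/14 = 0.7143; (14−10)/14 = 0.2857; (14−12)/14 = 0.1429.
Σ = 1.142857. Dividing by the full population N = 6 gives P₁ = 0.190.

0.190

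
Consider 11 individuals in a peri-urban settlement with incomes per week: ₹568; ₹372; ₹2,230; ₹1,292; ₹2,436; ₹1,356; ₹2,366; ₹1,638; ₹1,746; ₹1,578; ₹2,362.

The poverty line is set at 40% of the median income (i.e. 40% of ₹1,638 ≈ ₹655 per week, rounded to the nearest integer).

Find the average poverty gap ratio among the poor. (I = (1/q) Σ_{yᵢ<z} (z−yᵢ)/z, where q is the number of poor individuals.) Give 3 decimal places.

Incomes under z: ₹372, ₹568 (q = 2 of N = 11).
Relative gaps: 0.4321, 0.1328; sum = 0.564885.
I averages over the q = 2 poor units only: 0.564885 / 2 = 0.282.

0.282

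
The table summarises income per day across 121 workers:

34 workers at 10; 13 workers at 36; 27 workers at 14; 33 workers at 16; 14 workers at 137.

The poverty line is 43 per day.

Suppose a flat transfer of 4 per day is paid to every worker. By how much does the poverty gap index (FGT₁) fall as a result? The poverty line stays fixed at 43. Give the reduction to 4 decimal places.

Before: below the line — 34×10, 27×14, 33×16, 13×36; poverty gap index (FGT₁) = 0.554872.
After the 4 transfer: below the line — 34×14, 27×18, 33×20, 13×40; poverty gap index (FGT₁) = 0.472612.
Reduction = 0.554872 − 0.472612 = 0.0823.

0.0823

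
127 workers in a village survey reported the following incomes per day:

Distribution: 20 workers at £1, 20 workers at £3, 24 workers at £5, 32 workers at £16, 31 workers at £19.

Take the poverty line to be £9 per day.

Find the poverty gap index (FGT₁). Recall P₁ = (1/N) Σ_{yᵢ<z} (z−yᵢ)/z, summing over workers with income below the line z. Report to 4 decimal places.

Incomes under z: 20×£1, 20×£3, 24×£5 (q = 64 of N = 127).
Relative gaps: (9−1)/9 = 0.8889 (×20); (9−3)/9 = 0.6667 (×20); (9−5)/9 = 0.4444 (×24).
Sum of shortfalls = 41.777778; P₁ averages over all N: 41.777778 / 127 = 0.3290.

0.3290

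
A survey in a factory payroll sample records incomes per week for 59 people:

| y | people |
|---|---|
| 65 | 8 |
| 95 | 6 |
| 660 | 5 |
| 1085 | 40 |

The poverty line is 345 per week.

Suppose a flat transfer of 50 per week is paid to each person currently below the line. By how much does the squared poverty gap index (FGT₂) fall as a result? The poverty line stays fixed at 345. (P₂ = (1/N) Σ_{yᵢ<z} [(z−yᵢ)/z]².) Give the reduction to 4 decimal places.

0.0483

Before: below the line — 8×65, 6×95; squared poverty gap index (FGT₂) = 0.142713.
After the 50 transfer: below the line — 8×115, 6×145; squared poverty gap index (FGT₂) = 0.094440.
Reduction = 0.142713 − 0.094440 = 0.0483.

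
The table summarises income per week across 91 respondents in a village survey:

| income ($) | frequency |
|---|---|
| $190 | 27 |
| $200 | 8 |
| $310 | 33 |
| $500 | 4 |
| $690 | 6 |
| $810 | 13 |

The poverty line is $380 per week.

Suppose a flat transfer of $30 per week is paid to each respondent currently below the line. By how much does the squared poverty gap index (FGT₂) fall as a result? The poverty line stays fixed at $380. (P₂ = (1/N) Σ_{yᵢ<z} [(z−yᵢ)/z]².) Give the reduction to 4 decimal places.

0.0359

Before: below the line — 27×$190, 8×$200, 33×$310; squared poverty gap index (FGT₂) = 0.106207.
After the $30 transfer: below the line — 27×$220, 8×$230, 33×$340; squared poverty gap index (FGT₂) = 0.070317.
Reduction = 0.106207 − 0.070317 = 0.0359.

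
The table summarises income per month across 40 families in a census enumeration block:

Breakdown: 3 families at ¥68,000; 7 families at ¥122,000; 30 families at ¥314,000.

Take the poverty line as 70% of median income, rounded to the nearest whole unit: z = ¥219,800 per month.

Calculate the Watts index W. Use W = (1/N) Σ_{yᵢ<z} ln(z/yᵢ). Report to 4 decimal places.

0.1910

Incomes under z: 3×¥68,000, 7×¥122,000 (q = 10 of N = 40).
Log shortfalls: ln(219800/68000) = 1.1732 (×3); ln(219800/122000) = 0.5887 (×7).
W = 7.640510 / 40 = 0.1910.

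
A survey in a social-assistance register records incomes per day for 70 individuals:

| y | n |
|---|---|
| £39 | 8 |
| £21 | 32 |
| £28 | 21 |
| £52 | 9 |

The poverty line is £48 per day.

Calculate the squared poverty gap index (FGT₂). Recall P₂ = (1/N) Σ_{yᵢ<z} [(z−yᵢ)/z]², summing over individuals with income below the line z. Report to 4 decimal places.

Below the line: 32×£21, 21×£28, 8×£39 (q = 61 of N = 70).
Relative gaps: (48−21)/48 = 0.5625 (×32); (48−28)/48 = 0.4167 (×21); (48−39)/48 = 0.1875 (×8).
Squared: 0.3164 (×32); 0.1736 (×21); 0.0352 (×8).
Sum = 14.052083; P₂ = 14.052083 / 70 = 0.2007.

0.2007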